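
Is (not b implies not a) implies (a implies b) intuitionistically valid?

This is the converse of contraposition, which is not intuitionistically valid.
A Kripke countermodel: worlds 0, 1; order generated by 0 <= 1; atoms true at each world — 0:{a}; 1:{a,b}.
0 does not force (not b implies not a) implies (a implies b): already at 0 itself, 0 forces not b implies not a but 0 does not force a implies b.
0 does not force a implies b: already at 0 itself, 0 forces a but 0 does not force b.
0 lacks atom b, so 0 does not force b.
So the root 0 does not force the formula.

No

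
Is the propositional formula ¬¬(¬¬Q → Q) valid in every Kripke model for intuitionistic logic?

This is the double negation of double-negation elimination, which is intuitionistically derivable.
By Glivenko's theorem the double negation of any classical propositional tautology is intuitionistically provable; ¬¬Q → Q is classically a tautology.

Yes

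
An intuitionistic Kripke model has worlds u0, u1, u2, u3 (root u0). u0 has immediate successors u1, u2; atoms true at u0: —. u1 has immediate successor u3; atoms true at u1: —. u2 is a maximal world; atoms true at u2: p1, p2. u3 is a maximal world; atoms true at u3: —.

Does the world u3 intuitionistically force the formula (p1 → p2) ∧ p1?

No

u3 ⊮ (p1 → p2) ∧ p1 since u3 fails p1.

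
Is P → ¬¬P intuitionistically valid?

This is double-negation introduction, which is intuitionistically derivable.
If a world forces P then every accessible world forces P (persistence), so none forces ¬P; hence ¬¬P.

Yes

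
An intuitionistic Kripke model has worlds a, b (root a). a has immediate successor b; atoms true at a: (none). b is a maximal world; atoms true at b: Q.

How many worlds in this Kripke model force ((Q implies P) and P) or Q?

a: does not force it — a does not force ((Q implies P) and P) or Q: neither disjunct is forced at a.
b: forces it.
Worlds forcing the formula: {b}.

1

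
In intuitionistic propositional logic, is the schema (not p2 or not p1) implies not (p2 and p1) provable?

Yes

This is a constructively valid De Morgan direction (disjunction of negations to negated conjunction), which is intuitionistically derivable.
If not p2 holds at a world then no accessible world forces p2, hence none forces p2 and p1; likewise for not p1.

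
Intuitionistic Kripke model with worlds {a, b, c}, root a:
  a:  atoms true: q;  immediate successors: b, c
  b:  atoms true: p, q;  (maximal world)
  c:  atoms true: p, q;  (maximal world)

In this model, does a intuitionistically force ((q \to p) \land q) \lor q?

Yes

a \Vdash ((q \to p) \land q) \lor q via the disjunct q.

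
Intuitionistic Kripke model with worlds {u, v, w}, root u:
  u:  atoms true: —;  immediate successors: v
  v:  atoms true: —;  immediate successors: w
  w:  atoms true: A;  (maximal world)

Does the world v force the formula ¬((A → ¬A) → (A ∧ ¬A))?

v ⊮ ¬((A → ¬A) → (A ∧ ¬A)) since v is accessible from v and v ⊩ (A → ¬A) → (A ∧ ¬A).
v ⊩ (A → ¬A) → (A ∧ ¬A) vacuously: no world accessible from v forces the antecedent A → ¬A.

No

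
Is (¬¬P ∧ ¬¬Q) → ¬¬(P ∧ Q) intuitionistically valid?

Yes

This is the distribution of double negation over conjunction, which is intuitionistically derivable.
Assume ¬¬P, ¬¬Q, and ¬(P ∧ Q). From P we'd get ¬Q (since P ∧ Q is refuted), contradicting ¬¬Q; so ¬P, contradicting ¬¬P.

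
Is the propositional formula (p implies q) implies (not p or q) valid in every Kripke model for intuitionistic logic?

This is the material-implication-as-disjunction principle, which is not intuitionistically valid.
A Kripke countermodel: worlds u, v; order generated by u <= v; atoms true at each world — u:{}; v:{p,q}.
u does not force (p implies q) implies (not p or q): already at u itself, u forces p implies q but u does not force not p or q.
u does not force not p or q: neither disjunct is forced at u.
u does not force not p since v is accessible from u and v forces p.
So the root u does not force the formula.

No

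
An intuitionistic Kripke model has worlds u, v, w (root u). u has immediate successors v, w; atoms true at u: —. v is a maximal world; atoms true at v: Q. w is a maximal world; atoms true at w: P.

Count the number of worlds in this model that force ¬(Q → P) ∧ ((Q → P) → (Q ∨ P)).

u: does not force it — u ⊮ ¬(Q → P) ∧ ((Q → P) → (Q ∨ P)) since u fails ¬(Q → P).
v: forces it.
w: does not force it.
Worlds forcing the formula: {v}.

1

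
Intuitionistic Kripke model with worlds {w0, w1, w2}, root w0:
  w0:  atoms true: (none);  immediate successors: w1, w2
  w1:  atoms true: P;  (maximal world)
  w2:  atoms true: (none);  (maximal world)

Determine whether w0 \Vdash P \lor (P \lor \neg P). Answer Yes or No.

w0 \nVdash P \lor (P \lor \neg P): neither disjunct is forced at w0.
w0 lacks atom P, so w0 \nVdash P.

No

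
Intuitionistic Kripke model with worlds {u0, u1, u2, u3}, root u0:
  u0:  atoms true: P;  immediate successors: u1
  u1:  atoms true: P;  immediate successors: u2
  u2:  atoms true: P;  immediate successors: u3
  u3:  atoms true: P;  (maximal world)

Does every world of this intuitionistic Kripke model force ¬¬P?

u0 ⊩ ¬¬P: no world accessible from u0 forces ¬P.
Since the root u0 forces ¬¬P and forcing is persistent (monotone upward), every world forces it.

Yes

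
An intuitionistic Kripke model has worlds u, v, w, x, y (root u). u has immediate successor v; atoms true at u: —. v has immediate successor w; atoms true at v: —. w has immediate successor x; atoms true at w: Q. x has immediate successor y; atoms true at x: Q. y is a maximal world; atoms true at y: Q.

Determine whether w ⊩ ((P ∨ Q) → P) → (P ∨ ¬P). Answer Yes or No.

Yes

w ⊩ ((P ∨ Q) → P) → (P ∨ ¬P) vacuously: no world accessible from w forces the antecedent (P ∨ Q) → P.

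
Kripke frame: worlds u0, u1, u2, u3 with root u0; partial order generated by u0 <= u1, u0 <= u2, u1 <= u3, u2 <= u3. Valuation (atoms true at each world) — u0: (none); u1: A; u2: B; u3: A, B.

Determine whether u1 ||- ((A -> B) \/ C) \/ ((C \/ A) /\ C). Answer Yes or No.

No

u1 ||-/- ((A -> B) \/ C) \/ ((C \/ A) /\ C): neither disjunct is forced at u1.
u1 ||-/- (A -> B) \/ C: neither disjunct is forced at u1.
u1 ||-/- A -> B: already at u1 itself, u1 ||- A but u1 ||-/- B.
u1 lacks atom B, so u1 ||-/- B.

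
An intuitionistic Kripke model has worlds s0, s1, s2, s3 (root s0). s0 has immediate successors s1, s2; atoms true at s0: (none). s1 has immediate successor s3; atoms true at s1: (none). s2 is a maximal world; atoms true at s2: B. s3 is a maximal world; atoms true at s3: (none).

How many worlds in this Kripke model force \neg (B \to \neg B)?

1

s0: does not force it — s0 \nVdash \neg (B \to \neg B) since s1 is accessible from s0 and s1 \Vdash B \to \neg B.
s1: does not force it — s1 \nVdash \neg (B \to \neg B) since s1 is accessible from s1 and s1 \Vdash B \to \neg B.
s2: forces it.
s3: does not force it — s3 \nVdash \neg (B \to \neg B) since s3 is accessible from s3 and s3 \Vdash B \to \neg B.
Worlds forcing the formula: {s2}.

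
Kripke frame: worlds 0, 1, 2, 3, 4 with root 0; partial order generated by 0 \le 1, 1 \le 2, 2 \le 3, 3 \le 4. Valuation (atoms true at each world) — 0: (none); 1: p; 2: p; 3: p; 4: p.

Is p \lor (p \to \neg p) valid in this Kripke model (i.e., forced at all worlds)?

Not every world: 0 \nVdash p \lor (p \to \neg p).
0 \nVdash p \lor (p \to \neg p): neither disjunct is forced at 0.
0 lacks atom p, so 0 \nVdash p.

No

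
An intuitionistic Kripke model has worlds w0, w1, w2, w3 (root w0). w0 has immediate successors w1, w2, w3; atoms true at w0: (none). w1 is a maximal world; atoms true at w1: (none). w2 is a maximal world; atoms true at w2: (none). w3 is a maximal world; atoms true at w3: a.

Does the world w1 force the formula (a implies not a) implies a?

No

w1 does not force (a implies not a) implies a: already at w1 itself, w1 forces a implies not a but w1 does not force a.
w1 lacks atom a, so w1 does not force a.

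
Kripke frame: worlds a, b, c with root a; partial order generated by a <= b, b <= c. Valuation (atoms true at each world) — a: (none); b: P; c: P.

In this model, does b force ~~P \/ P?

Yes

b ||- ~~P \/ P via the disjunct ~~P.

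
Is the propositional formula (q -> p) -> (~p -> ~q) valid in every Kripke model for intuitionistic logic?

Yes

This is the forward direction of contraposition, which is intuitionistically derivable.
Assume q -> p and ~p. If q held then p would follow, contradicting ~p; so ~q.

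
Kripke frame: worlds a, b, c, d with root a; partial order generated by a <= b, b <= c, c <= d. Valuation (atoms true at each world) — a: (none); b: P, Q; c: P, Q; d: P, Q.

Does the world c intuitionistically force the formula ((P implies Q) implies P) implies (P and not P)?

No

c does not force ((P implies Q) implies P) implies (P and not P): already at c itself, c forces (P implies Q) implies P but c does not force P and not P.
c does not force P and not P since c fails not P.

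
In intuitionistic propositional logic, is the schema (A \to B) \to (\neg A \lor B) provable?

No

This is the material-implication-as-disjunction principle, which is not intuitionistically valid.
A Kripke countermodel: worlds s0, s1; order generated by s0 \le s1; atoms true at each world — s0:{}; s1:{A,B}.
s0 \nVdash (A \to B) \to (\neg A \lor B): already at s0 itself, s0 \Vdash A \to B but s0 \nVdash \neg A \lor B.
s0 \nVdash \neg A \lor B: neither disjunct is forced at s0.
s0 \nVdash \neg A since s1 is accessible from s0 and s1 \Vdash A.
So the root s0 does not force the formula.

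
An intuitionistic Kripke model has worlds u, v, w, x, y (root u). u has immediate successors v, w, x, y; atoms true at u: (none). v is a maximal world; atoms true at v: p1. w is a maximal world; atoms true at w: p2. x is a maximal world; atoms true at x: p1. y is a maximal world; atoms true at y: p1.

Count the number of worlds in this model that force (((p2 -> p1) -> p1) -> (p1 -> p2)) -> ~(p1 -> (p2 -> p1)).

u: does not force it — u ||-/- (((p2 -> p1) -> p1) -> (p1 -> p2)) -> ~(p1 -> (p2 -> p1)): at the accessible world w, w ||- ((p2 -> p1) -> p1) -> (p1 -> p2) but w ||-/- ~(p1 -> (p2 -> p1)).
v: forces it.
w: does not force it — w ||-/- (((p2 -> p1) -> p1) -> (p1 -> p2)) -> ~(p1 -> (p2 -> p1)): already at w itself, w ||- ((p2 -> p1) -> p1) -> (p1 -> p2) but w ||-/- ~(p1 -> (p2 -> p1)).
x: forces it.
y: forces it.
Worlds forcing the formula: {v, x, y}.

3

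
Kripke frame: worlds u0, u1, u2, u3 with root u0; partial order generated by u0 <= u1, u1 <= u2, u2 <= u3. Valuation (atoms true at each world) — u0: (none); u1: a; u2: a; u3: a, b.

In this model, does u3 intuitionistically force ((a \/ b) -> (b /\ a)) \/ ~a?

Yes

u3 ||- ((a \/ b) -> (b /\ a)) \/ ~a via the disjunct (a \/ b) -> (b /\ a).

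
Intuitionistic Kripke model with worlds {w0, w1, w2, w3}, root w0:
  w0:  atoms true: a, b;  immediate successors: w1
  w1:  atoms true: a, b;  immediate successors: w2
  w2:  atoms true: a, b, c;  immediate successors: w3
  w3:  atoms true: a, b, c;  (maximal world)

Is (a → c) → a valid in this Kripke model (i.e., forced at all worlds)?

w0 ⊩ (a → c) → a: every world accessible from w0 that forces a → c (namely w2, w3) also forces a.
Since the root w0 forces (a → c) → a and forcing is persistent (monotone upward), every world forces it.

Yes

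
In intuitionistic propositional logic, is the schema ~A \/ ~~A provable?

This is the weak law of excluded middle, which is not intuitionistically valid.
A Kripke countermodel: worlds u0, u1, u2; order generated by u0 <= u1, u0 <= u2; atoms true at each world — u0:{}; u1:{A}; u2:{}.
u0 ||-/- ~A \/ ~~A: neither disjunct is forced at u0.
u0 ||-/- ~A since u1 is accessible from u0 and u1 ||- A.
So the root u0 does not force the formula.

No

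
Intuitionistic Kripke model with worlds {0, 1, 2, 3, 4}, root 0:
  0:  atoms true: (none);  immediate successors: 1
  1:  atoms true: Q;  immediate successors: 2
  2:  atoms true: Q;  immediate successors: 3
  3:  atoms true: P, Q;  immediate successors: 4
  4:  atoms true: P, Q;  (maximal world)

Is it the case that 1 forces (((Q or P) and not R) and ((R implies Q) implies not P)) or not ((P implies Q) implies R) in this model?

1 forces (((Q or P) and not R) and ((R implies Q) implies not P)) or not ((P implies Q) implies R) via the disjunct not ((P implies Q) implies R).

Yes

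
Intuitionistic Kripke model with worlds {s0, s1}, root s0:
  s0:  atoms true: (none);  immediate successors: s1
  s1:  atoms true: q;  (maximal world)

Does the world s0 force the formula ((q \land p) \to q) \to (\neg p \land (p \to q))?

s0 \Vdash ((q \land p) \to q) \to (\neg p \land (p \to q)): every world accessible from s0 that forces (q \land p) \to q (namely s0, s1) also forces \neg p \land (p \to q).

Yes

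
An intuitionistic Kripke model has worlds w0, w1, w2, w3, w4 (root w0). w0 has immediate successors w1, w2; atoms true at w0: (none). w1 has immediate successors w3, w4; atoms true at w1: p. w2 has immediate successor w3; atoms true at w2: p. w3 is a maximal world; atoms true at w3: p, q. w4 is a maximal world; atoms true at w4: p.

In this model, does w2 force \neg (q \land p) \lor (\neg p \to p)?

Yes

w2 \Vdash \neg (q \land p) \lor (\neg p \to p) via the disjunct \neg p \to p.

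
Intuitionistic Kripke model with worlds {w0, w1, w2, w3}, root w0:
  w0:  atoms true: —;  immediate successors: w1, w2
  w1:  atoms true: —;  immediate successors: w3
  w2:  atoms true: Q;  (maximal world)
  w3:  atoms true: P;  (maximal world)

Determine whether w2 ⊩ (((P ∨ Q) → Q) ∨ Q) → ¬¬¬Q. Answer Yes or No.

w2 ⊮ (((P ∨ Q) → Q) ∨ Q) → ¬¬¬Q: already at w2 itself, w2 ⊩ ((P ∨ Q) → Q) ∨ Q but w2 ⊮ ¬¬¬Q.
w2 ⊮ ¬¬¬Q since w2 is accessible from w2 and w2 ⊩ ¬¬Q.
w2 ⊩ ¬¬Q: no world accessible from w2 forces ¬Q.

No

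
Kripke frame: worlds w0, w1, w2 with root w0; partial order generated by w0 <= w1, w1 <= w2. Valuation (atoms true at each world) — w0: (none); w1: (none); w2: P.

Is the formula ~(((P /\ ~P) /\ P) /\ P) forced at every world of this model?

Yes

w0 ||- ~(((P /\ ~P) /\ P) /\ P): no world accessible from w0 forces ((P /\ ~P) /\ P) /\ P.
Since the root w0 forces ~(((P /\ ~P) /\ P) /\ P) and forcing is persistent (monotone upward), every world forces it.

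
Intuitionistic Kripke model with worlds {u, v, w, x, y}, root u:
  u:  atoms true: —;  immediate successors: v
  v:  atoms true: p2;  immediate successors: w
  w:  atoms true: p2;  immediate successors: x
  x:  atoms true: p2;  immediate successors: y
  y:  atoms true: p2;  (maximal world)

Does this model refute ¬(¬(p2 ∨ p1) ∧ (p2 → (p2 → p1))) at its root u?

u ⊩ ¬(¬(p2 ∨ p1) ∧ (p2 → (p2 → p1))): no world accessible from u forces ¬(p2 ∨ p1) ∧ (p2 → (p2 → p1)).
So the root u forces ¬(¬(p2 ∨ p1) ∧ (p2 → (p2 → p1))); the model is not a countermodel.

No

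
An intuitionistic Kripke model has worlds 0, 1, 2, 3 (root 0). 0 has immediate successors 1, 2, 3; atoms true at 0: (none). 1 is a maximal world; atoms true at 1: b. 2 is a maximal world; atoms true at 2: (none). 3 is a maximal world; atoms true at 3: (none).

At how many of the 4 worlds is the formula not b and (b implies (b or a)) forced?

0: does not force it — 0 does not force not b and (b implies (b or a)) since 0 fails not b.
1: does not force it — 1 does not force not b and (b implies (b or a)) since 1 fails not b.
2: forces it.
3: forces it.
Worlds forcing the formula: {2, 3}.

2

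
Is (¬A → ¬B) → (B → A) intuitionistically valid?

This is the converse of contraposition, which is not intuitionistically valid.
A Kripke countermodel: worlds 0, 1; order generated by 0 ≤ 1; atoms true at each world — 0:{B}; 1:{A,B}.
0 ⊮ (¬A → ¬B) → (B → A): already at 0 itself, 0 ⊩ ¬A → ¬B but 0 ⊮ B → A.
0 ⊮ B → A: already at 0 itself, 0 ⊩ B but 0 ⊮ A.
0 lacks atom A, so 0 ⊮ A.
So the root 0 does not force the formula.

No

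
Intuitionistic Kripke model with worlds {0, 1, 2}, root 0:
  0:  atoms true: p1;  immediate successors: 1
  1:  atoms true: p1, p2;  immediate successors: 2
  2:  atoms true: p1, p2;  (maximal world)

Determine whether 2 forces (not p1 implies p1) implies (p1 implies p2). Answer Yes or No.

Yes

2 forces (not p1 implies p1) implies (p1 implies p2): every world accessible from 2 that forces not p1 implies p1 (namely 2) also forces p1 implies p2.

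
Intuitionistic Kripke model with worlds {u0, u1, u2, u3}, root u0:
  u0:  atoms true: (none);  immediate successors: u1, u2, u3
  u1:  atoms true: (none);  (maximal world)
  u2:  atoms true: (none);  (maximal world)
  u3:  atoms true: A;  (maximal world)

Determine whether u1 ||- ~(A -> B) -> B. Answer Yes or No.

Yes

u1 ||- ~(A -> B) -> B vacuously: no world accessible from u1 forces the antecedent ~(A -> B).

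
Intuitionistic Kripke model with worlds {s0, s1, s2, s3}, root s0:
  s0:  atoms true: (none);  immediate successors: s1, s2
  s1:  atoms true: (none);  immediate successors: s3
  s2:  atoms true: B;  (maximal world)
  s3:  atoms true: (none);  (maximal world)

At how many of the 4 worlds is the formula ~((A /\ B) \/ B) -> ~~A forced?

s0: does not force it — s0 ||-/- ~((A /\ B) \/ B) -> ~~A: at the accessible world s1, s1 ||- ~((A /\ B) \/ B) but s1 ||-/- ~~A.
s1: does not force it.
s2: forces it.
s3: does not force it.
Worlds forcing the formula: {s2}.

1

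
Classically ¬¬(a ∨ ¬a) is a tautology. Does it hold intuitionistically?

Yes

This is the double negation of excluded middle, which is intuitionistically derivable.
Assuming ¬(a ∨ ¬a): from a we'd get a ∨ ¬a, so ¬a; but then a ∨ ¬a again — contradiction. Hence ¬¬(a ∨ ¬a).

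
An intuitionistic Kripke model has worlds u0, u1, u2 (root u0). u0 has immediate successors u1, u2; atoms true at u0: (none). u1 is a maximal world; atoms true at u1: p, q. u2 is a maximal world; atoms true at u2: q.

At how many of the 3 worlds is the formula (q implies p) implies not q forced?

u0: does not force it — u0 does not force (q implies p) implies not q: at the accessible world u1, u1 forces q implies p but u1 does not force not q.
u1: does not force it.
u2: forces it.
Worlds forcing the formula: {u2}.

1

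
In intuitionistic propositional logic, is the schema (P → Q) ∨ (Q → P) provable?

This is the Gödel–Dummett linearity axiom, which is not intuitionistically valid.
A Kripke countermodel: worlds a, b, c; order generated by a ≤ b, a ≤ c; atoms true at each world — a:{}; b:{P}; c:{Q}.
a ⊮ (P → Q) ∨ (Q → P): neither disjunct is forced at a.
a ⊮ P → Q: at the accessible world b, b ⊩ P but b ⊮ Q.
b lacks atom Q, so b ⊮ Q.
So the root a does not force the formula.

No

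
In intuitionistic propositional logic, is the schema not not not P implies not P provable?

Yes

This is triple-negation reduction, which is intuitionistically derivable.
Assume not not not P and suppose P. Then not not P (double-negation introduction), contradicting not not not P. So not P.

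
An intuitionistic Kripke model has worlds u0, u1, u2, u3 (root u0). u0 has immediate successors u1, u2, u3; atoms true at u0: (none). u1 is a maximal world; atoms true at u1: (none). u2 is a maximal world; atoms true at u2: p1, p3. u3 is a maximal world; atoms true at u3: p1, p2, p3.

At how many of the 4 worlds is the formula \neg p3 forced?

u0: does not force it — u0 \nVdash \neg p3 since u2 is accessible from u0 and u2 \Vdash p3.
u1: forces it.
u2: does not force it — u2 \nVdash \neg p3 since u2 is accessible from u2 and u2 \Vdash p3.
u3: does not force it — u3 \nVdash \neg p3 since u3 is accessible from u3 and u3 \Vdash p3.
Worlds forcing the formula: {u1}.

1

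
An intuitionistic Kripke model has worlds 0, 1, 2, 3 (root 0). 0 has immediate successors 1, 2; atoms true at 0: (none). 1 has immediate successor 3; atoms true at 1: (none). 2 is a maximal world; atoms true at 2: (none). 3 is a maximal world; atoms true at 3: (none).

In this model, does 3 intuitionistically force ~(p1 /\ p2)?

Yes

3 ||- ~(p1 /\ p2): no world accessible from 3 forces p1 /\ p2.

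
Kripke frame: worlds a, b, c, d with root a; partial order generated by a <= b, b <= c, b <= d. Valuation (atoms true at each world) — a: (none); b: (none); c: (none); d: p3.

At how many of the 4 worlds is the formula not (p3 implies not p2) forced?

a: does not force it — a does not force not (p3 implies not p2) since a is accessible from a and a forces p3 implies not p2.
b: does not force it.
c: does not force it.
d: does not force it.
Worlds forcing the formula: { }.

0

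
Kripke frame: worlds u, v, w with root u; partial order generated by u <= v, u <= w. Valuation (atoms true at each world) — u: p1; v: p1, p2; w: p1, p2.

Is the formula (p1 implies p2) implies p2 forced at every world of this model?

Yes

u forces (p1 implies p2) implies p2: every world accessible from u that forces p1 implies p2 (namely v, w) also forces p2.
Since the root u forces (p1 implies p2) implies p2 and forcing is persistent (monotone upward), every world forces it.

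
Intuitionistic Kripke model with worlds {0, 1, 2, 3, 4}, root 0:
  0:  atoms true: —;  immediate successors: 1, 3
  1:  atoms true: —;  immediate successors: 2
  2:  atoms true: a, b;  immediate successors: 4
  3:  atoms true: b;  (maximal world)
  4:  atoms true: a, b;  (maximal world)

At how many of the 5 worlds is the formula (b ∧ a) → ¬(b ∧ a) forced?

0: does not force it — 0 ⊮ (b ∧ a) → ¬(b ∧ a): at the accessible world 2, 2 ⊩ b ∧ a but 2 ⊮ ¬(b ∧ a).
1: does not force it — 1 ⊮ (b ∧ a) → ¬(b ∧ a): at the accessible world 2, 2 ⊩ b ∧ a but 2 ⊮ ¬(b ∧ a).
2: does not force it.
3: forces it.
4: does not force it.
Worlds forcing the formula: {3}.

1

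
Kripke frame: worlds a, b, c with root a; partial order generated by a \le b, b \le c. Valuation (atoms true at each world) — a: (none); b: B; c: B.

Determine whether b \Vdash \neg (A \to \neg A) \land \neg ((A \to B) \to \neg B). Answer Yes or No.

No

b \nVdash \neg (A \to \neg A) \land \neg ((A \to B) \to \neg B) since b fails \neg (A \to \neg A).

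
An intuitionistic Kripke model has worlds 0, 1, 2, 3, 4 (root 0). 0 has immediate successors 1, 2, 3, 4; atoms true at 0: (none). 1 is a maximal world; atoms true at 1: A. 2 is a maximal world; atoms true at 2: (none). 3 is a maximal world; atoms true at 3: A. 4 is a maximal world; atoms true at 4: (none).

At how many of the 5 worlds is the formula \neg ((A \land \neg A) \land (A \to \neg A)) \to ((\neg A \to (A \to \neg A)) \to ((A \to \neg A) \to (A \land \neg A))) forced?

2

0: does not force it — 0 \nVdash \neg ((A \land \neg A) \land (A \to \neg A)) \to ((\neg A \to (A \to \neg A)) \to ((A \to \neg A) \to (A \land \neg A))): already at 0 itself, 0 \Vdash \neg ((A \land \neg A) \land (A \to \neg A)) but 0 \nVdash (\neg A \to (A \to \neg A)) \to ((A \to \neg A) \to (A \land \neg A)).
1: forces it.
2: does not force it — 2 \nVdash \neg ((A \land \neg A) \land (A \to \neg A)) \to ((\neg A \to (A \to \neg A)) \to ((A \to \neg A) \to (A \land \neg A))): already at 2 itself, 2 \Vdash \neg ((A \land \neg A) \land (A \to \neg A)) but 2 \nVdash (\neg A \to (A \to \neg A)) \to ((A \to \neg A) \to (A \land \neg A)).
3: forces it.
4: does not force it — 4 \nVdash \neg ((A \land \neg A) \land (A \to \neg A)) \to ((\neg A \to (A \to \neg A)) \to ((A \to \neg A) \to (A \land \neg A))): already at 4 itself, 4 \Vdash \neg ((A \land \neg A) \land (A \to \neg A)) but 4 \nVdash (\neg A \to (A \to \neg A)) \to ((A \to \neg A) \to (A \land \neg A)).
Worlds forcing the formula: {1, 3}.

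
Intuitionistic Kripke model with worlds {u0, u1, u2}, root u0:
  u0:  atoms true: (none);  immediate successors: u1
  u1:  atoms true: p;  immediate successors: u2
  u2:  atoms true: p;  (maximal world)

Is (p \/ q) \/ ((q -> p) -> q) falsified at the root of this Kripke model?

u0 ||-/- (p \/ q) \/ ((q -> p) -> q): neither disjunct is forced at u0.
u0 ||-/- p \/ q: neither disjunct is forced at u0.
u0 lacks atom p, so u0 ||-/- p.
So the root u0 does not force (p \/ q) \/ ((q -> p) -> q); the model is a countermodel.

Yes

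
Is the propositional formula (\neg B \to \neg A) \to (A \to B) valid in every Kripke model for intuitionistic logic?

No

This is the converse of contraposition, which is not intuitionistically valid.
A Kripke countermodel: worlds s0, s1; order generated by s0 \le s1; atoms true at each world — s0:{A}; s1:{A,B}.
s0 \nVdash (\neg B \to \neg A) \to (A \to B): already at s0 itself, s0 \Vdash \neg B \to \neg A but s0 \nVdash A \to B.
s0 \nVdash A \to B: already at s0 itself, s0 \Vdash A but s0 \nVdash B.
s0 lacks atom B, so s0 \nVdash B.
So the root s0 does not force the formula.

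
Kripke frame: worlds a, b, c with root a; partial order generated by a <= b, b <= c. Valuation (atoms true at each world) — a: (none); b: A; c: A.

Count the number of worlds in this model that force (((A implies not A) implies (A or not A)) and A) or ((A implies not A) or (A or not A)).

2

a: does not force it — a does not force (((A implies not A) implies (A or not A)) and A) or ((A implies not A) or (A or not A)): neither disjunct is forced at a.
b: forces it.
c: forces it.
Worlds forcing the formula: {b, c}.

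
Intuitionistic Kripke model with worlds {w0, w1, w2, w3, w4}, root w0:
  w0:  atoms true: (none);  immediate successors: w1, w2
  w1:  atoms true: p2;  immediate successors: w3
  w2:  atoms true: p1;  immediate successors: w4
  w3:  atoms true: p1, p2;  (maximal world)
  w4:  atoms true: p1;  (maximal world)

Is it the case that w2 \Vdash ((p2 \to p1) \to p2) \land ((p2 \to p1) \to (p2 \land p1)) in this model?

w2 \nVdash ((p2 \to p1) \to p2) \land ((p2 \to p1) \to (p2 \land p1)) since w2 fails (p2 \to p1) \to p2.

No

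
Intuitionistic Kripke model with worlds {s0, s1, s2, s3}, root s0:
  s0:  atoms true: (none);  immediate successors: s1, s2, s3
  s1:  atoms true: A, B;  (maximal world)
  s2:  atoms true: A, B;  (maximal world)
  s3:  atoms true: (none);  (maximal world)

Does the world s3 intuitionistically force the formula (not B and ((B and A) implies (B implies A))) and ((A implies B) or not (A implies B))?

s3 forces (not B and ((B and A) implies (B implies A))) and ((A implies B) or not (A implies B)) since s3 forces both conjuncts.

Yes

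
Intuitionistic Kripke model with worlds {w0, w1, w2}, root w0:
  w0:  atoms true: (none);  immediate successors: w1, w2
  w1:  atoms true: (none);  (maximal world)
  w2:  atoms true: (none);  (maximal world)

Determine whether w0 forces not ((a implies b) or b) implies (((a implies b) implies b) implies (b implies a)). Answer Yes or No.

w0 forces not ((a implies b) or b) implies (((a implies b) implies b) implies (b implies a)) vacuously: no world accessible from w0 forces the antecedent not ((a implies b) or b).

Yes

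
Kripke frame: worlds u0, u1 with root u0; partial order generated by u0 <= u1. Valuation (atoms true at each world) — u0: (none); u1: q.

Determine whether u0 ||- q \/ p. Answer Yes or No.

No

u0 ||-/- q \/ p: neither disjunct is forced at u0.
u0 lacks atom q, so u0 ||-/- q.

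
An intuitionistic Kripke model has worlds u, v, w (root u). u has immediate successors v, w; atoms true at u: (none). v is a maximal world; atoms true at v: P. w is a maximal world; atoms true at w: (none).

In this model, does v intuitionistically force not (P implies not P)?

v forces not (P implies not P): no world accessible from v forces P implies not P.

Yes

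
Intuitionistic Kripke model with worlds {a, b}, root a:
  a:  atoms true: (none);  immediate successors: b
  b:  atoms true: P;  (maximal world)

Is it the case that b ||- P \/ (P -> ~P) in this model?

b ||- P \/ (P -> ~P) via the disjunct P.

Yes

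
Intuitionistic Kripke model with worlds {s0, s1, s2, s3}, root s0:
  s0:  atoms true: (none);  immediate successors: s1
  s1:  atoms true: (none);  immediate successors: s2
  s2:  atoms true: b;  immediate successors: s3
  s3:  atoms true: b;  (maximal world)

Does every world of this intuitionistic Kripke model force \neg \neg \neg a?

Yes

s0 \Vdash \neg \neg \neg a: no world accessible from s0 forces \neg \neg a.
Since the root s0 forces \neg \neg \neg a and forcing is persistent (monotone upward), every world forces it.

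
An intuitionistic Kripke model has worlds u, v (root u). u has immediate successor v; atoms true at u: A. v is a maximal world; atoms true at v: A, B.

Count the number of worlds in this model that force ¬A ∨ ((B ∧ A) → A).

2

u: forces it.
v: forces it.
Worlds forcing the formula: {u, v}.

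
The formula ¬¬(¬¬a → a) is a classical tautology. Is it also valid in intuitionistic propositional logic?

This is the double negation of double-negation elimination, which is intuitionistically derivable.
By Glivenko's theorem the double negation of any classical propositional tautology is intuitionistically provable; ¬¬a → a is classically a tautology.

Yes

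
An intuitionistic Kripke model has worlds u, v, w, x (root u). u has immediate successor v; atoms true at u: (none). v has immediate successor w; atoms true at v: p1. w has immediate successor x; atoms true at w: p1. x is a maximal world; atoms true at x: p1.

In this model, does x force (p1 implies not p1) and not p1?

x does not force (p1 implies not p1) and not p1 since x fails p1 implies not p1.

No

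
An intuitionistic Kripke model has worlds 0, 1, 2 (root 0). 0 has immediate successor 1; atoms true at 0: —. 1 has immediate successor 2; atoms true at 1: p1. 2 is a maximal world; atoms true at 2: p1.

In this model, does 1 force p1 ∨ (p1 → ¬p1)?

1 ⊩ p1 ∨ (p1 → ¬p1) via the disjunct p1.

Yes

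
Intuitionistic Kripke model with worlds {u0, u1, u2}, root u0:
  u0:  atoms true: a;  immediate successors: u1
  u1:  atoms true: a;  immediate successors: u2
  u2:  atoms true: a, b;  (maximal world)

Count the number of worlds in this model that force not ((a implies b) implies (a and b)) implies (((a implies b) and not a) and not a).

u0: forces it.
u1: forces it.
u2: forces it.
Worlds forcing the formula: {u0, u1, u2}.

3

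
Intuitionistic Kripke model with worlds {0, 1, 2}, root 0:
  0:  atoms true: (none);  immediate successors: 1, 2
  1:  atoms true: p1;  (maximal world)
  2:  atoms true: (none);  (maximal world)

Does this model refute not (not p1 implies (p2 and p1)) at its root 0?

0 does not force not (not p1 implies (p2 and p1)) since 1 is accessible from 0 and 1 forces not p1 implies (p2 and p1).
1 forces not p1 implies (p2 and p1) vacuously: no world accessible from 1 forces the antecedent not p1.
So the root 0 does not force not (not p1 implies (p2 and p1)); the model is a countermodel.

Yes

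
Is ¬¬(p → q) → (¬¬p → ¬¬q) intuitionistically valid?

Yes

This is the distribution of double negation over implication, which is intuitionistically derivable.
Assume ¬¬(p → q) and ¬¬p; suppose ¬q. Then p → q would give ¬p (by contraposition), contradicting ¬¬p; so ¬(p → q), contradicting ¬¬(p → q). Hence ¬¬q.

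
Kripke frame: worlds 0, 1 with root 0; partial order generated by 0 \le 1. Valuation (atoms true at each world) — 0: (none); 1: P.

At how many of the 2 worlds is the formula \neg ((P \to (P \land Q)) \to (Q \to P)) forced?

0: does not force it — 0 \nVdash \neg ((P \to (P \land Q)) \to (Q \to P)) since 0 is accessible from 0 and 0 \Vdash (P \to (P \land Q)) \to (Q \to P).
1: does not force it.
Worlds forcing the formula: { }.

0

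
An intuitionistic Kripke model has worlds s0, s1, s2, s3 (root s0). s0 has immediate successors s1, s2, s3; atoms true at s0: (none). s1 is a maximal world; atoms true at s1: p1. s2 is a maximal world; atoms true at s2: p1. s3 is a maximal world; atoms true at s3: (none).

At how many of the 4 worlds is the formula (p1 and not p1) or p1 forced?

s0: does not force it — s0 does not force (p1 and not p1) or p1: neither disjunct is forced at s0.
s1: forces it.
s2: forces it.
s3: does not force it.
Worlds forcing the formula: {s1, s2}.

2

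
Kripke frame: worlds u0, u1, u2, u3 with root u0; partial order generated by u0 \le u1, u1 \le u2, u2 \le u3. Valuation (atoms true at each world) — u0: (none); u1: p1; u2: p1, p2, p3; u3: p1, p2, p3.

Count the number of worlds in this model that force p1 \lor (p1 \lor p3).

3

u0: does not force it — u0 \nVdash p1 \lor (p1 \lor p3): neither disjunct is forced at u0.
u1: forces it.
u2: forces it.
u3: forces it.
Worlds forcing the formula: {u1, u2, u3}.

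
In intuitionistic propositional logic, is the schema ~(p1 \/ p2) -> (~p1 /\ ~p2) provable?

Yes

This is a constructively valid De Morgan direction (negated disjunction to conjunction of negations), which is intuitionistically derivable.
From ~(p1 \/ p2): if p1 held then p1 \/ p2 would, contradiction — so ~p1; similarly ~p2.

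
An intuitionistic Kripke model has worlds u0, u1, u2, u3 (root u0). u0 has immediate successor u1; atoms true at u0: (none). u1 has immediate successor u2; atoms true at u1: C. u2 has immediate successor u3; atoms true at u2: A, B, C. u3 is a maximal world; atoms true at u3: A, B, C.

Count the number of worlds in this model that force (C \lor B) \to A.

u0: does not force it — u0 \nVdash (C \lor B) \to A: at the accessible world u1, u1 \Vdash C \lor B but u1 \nVdash A.
u1: does not force it.
u2: forces it.
u3: forces it.
Worlds forcing the formula: {u2, u3}.

2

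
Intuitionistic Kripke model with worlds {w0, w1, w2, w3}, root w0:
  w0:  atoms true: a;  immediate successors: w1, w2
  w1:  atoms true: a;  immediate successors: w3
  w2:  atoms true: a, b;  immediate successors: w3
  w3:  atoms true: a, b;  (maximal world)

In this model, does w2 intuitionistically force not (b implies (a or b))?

No

w2 does not force not (b implies (a or b)) since w2 is accessible from w2 and w2 forces b implies (a or b).
w2 forces b implies (a or b): every world accessible from w2 that forces b (namely w2, w3) also forces a or b.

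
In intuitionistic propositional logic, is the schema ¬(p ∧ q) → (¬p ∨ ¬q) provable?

No

This is the constructively invalid direction of De Morgan's law for conjunction, which is not intuitionistically valid.
A Kripke countermodel: worlds s0, s1, s2; order generated by s0 ≤ s1, s0 ≤ s2; atoms true at each world — s0:{}; s1:{p}; s2:{q}.
s0 ⊮ ¬(p ∧ q) → (¬p ∨ ¬q): already at s0 itself, s0 ⊩ ¬(p ∧ q) but s0 ⊮ ¬p ∨ ¬q.
s0 ⊮ ¬p ∨ ¬q: neither disjunct is forced at s0.
s0 ⊮ ¬p since s1 is accessible from s0 and s1 ⊩ p.
So the root s0 does not force the formula.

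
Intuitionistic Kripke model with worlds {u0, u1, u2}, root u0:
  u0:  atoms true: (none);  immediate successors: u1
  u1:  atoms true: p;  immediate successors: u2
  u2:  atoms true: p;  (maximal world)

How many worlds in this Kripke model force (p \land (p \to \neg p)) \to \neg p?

u0: forces it.
u1: forces it.
u2: forces it.
Worlds forcing the formula: {u0, u1, u2}.

3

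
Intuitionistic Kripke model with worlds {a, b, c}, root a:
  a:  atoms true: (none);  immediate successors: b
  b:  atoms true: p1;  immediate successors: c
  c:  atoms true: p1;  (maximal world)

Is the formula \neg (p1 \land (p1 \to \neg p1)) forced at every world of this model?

a \Vdash \neg (p1 \land (p1 \to \neg p1)): no world accessible from a forces p1 \land (p1 \to \neg p1).
Since the root a forces \neg (p1 \land (p1 \to \neg p1)) and forcing is persistent (monotone upward), every world forces it.

Yes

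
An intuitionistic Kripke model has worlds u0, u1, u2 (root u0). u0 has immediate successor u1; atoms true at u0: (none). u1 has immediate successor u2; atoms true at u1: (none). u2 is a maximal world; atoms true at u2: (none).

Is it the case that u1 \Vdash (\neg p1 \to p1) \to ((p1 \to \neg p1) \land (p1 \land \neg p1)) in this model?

u1 \Vdash (\neg p1 \to p1) \to ((p1 \to \neg p1) \land (p1 \land \neg p1)) vacuously: no world accessible from u1 forces the antecedent \neg p1 \to p1.

Yes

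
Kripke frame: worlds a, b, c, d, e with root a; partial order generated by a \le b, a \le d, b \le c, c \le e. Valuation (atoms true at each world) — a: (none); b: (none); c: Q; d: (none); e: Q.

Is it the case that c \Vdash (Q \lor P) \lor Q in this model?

c \Vdash (Q \lor P) \lor Q via the disjunct Q \lor P.

Yes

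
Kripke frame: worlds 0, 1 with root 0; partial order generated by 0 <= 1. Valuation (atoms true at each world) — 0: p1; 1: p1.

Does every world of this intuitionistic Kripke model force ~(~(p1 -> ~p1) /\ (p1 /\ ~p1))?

Yes

0 ||- ~(~(p1 -> ~p1) /\ (p1 /\ ~p1)): no world accessible from 0 forces ~(p1 -> ~p1) /\ (p1 /\ ~p1).
Since the root 0 forces ~(~(p1 -> ~p1) /\ (p1 /\ ~p1)) and forcing is persistent (monotone upward), every world forces it.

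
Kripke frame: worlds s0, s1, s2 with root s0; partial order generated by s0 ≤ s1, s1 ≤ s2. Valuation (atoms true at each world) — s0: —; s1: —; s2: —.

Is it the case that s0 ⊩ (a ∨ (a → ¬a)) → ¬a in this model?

s0 ⊩ (a ∨ (a → ¬a)) → ¬a: every world accessible from s0 that forces a ∨ (a → ¬a) (namely s0, s1, s2) also forces ¬a.

Yes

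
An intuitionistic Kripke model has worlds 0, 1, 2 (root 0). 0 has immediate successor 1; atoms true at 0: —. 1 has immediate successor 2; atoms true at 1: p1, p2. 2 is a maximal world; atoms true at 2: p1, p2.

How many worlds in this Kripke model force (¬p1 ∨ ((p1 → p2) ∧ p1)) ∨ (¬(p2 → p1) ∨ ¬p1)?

0: does not force it — 0 ⊮ (¬p1 ∨ ((p1 → p2) ∧ p1)) ∨ (¬(p2 → p1) ∨ ¬p1): neither disjunct is forced at 0.
1: forces it.
2: forces it.
Worlds forcing the formula: {1, 2}.

2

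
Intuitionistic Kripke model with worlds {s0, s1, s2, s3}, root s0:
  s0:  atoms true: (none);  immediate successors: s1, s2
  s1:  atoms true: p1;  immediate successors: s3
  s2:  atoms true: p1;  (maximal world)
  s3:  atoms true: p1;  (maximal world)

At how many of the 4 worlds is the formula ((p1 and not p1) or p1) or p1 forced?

s0: does not force it — s0 does not force ((p1 and not p1) or p1) or p1: neither disjunct is forced at s0.
s1: forces it.
s2: forces it.
s3: forces it.
Worlds forcing the formula: {s1, s2, s3}.

3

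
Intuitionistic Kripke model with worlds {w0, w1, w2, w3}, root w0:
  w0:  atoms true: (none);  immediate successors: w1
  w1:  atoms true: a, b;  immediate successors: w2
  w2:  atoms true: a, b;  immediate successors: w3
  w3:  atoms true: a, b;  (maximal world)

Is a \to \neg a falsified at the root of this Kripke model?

w0 \nVdash a \to \neg a: at the accessible world w1, w1 \Vdash a but w1 \nVdash \neg a.
w1 \nVdash \neg a since w1 is accessible from w1 and w1 \Vdash a.
So the root w0 does not force a \to \neg a; the model is a countermodel.

Yes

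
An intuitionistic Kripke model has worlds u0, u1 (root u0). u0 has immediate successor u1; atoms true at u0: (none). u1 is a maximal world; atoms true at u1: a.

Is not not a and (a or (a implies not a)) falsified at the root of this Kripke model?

Yes

u0 does not force not not a and (a or (a implies not a)) since u0 fails a or (a implies not a).
So the root u0 does not force not not a and (a or (a implies not a)); the model is a countermodel.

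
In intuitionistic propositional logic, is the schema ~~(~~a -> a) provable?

Yes

This is the double negation of double-negation elimination, which is intuitionistically derivable.
By Glivenko's theorem the double negation of any classical propositional tautology is intuitionistically provable; ~~a -> a is classically a tautology.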